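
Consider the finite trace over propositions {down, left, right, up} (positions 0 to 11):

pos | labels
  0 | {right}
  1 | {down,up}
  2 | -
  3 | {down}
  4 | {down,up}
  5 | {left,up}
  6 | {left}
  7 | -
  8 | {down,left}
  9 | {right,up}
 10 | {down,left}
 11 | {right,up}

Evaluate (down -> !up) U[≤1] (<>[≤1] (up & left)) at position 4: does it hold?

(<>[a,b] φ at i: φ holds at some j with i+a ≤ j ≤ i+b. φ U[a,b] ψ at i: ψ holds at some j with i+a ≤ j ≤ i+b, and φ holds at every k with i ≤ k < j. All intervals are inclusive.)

Yes

Need some j in [4,5] with <>[≤1] (up & left), and (down -> !up) at every k in [4,j-1].
  j=4: <>[≤1] (up & left) holds; no prefix to check → satisfied.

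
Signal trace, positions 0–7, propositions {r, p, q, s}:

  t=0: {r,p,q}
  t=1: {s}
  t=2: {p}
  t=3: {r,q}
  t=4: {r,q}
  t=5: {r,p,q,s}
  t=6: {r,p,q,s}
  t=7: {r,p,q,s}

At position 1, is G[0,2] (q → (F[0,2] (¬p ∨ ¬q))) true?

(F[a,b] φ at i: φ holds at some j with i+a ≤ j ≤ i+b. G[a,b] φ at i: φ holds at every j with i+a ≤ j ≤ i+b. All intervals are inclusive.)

Check (q → (F[0,2] (¬p ∨ ¬q))) at every j in [1,3]:
  j=1: antecedent false → ✓
  j=2: antecedent false → ✓
  j=3: antecedent true; consequent holds (witness at 3) → ✓
All positions satisfy it → formula holds.

Holds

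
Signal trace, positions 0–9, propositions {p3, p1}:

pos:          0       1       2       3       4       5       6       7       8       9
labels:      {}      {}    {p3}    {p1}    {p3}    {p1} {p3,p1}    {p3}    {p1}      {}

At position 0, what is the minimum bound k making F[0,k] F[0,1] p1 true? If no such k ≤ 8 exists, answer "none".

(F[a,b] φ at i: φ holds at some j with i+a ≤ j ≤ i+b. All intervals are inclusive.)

2

Scan j = 0,1,… for F[0,1] p1:
  j=0: fails
  j=1: fails
  j=2: holds
First hit at j=2, so smallest k = 2-0 = 2.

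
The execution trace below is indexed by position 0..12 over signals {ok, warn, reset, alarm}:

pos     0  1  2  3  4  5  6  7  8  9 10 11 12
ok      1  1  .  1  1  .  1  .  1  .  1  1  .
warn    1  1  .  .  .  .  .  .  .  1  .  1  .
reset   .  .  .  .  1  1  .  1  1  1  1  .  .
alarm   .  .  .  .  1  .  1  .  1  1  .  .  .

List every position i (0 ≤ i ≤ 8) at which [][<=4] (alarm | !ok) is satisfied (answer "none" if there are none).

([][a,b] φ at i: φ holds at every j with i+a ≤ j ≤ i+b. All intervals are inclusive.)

4, 5

Evaluate at each i in [0,8]:
  i=0: ✗ (fails at j=0)
  i=1: ✗ (fails at j=1)
  i=2: ✗ (fails at j=3)
  i=3: ✗ (fails at j=3)
  i=4: ✓ (all of [4,8])
  i=5: ✓ (all of [5,9])
  i=6: ✗ (fails at j=10)
  i=7: ✗ (fails at j=10)
  i=8: ✗ (fails at j=10)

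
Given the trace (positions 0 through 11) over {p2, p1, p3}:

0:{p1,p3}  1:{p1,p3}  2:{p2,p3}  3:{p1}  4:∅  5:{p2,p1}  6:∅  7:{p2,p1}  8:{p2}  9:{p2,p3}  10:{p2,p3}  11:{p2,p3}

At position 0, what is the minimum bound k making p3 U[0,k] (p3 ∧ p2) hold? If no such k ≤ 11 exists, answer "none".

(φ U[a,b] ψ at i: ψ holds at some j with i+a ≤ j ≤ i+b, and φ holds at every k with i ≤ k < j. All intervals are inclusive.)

2

Need earliest j ≥ 0 with (p3 ∧ p2), and p3 at every k in [0,j-1].
  j=0: rhs fails.
  j=1: rhs fails.
  j=2: rhs holds; lhs holds on [0,1]. k = 2.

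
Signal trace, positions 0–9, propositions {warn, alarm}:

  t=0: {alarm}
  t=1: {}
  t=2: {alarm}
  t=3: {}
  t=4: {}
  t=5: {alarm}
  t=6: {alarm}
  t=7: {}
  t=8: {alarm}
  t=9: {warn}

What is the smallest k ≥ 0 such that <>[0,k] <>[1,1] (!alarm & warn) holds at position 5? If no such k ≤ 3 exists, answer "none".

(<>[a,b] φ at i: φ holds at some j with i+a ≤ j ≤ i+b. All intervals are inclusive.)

3

Scan j = 5,6,… for <>[1,1] (!alarm & warn):
  j=5: fails
  j=6: fails
  j=7: fails
  j=8: holds
First hit at j=8, so smallest k = 8-5 = 3.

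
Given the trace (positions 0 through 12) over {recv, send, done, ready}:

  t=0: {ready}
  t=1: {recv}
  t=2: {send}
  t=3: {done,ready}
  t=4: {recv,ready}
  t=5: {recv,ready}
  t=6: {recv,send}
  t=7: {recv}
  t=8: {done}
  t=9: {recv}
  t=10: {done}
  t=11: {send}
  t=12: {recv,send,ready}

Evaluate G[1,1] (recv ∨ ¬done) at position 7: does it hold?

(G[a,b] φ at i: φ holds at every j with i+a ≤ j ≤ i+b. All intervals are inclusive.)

False

Check (recv ∨ ¬done) at every j in [8,8]:
  j=8: false
Fails at j=8 → formula fails.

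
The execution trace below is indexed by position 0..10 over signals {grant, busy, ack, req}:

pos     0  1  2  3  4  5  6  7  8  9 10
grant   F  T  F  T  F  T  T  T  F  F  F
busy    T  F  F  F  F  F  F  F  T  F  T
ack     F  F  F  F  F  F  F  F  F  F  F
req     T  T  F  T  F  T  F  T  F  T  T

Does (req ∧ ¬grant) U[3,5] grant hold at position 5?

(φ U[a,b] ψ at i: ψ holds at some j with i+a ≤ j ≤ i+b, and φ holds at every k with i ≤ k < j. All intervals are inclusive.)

Does not hold

Need some j in [8,10] with grant, and (req ∧ ¬grant) at every k in [5,j-1].
  j=8: grant false.
  j=9: grant false.
  j=10: grant false.
No j in the window works → until fails.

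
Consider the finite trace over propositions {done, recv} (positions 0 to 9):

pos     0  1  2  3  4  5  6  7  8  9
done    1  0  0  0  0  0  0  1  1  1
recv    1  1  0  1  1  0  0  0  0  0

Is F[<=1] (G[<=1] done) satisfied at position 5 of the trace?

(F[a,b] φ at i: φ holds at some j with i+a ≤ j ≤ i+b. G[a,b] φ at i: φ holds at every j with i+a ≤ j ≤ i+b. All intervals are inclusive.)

False

Check G[<=1] done at each j in [5,6]:
  j=5: fails at 5
  j=6: fails at 6
No position in the window satisfies it → formula fails.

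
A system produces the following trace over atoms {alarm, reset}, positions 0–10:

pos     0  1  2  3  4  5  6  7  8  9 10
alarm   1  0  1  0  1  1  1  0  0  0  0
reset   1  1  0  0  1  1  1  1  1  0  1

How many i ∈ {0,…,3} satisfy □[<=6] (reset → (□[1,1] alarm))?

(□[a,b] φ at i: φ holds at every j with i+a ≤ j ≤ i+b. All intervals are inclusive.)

Evaluate at each i in [0,3]:
  i=0: ✗ (fails at j=0)
  i=1: ✗ (fails at j=6)
  i=2: ✗ (fails at j=6)
  i=3: ✗ (fails at j=6)
Positions where it holds: {} → 0.

0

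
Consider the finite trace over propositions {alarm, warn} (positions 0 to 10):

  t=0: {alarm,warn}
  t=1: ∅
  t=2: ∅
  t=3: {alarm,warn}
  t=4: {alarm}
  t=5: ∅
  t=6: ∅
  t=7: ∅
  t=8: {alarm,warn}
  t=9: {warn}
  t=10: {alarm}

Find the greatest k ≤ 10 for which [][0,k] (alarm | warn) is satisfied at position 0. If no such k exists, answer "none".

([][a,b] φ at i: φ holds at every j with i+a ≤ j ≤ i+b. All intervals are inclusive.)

(alarm | warn) must hold from j=0 onward; find where it first fails.
  j=0: holds
  j=1: fails
Holds on [0,0], so largest k = 0.

0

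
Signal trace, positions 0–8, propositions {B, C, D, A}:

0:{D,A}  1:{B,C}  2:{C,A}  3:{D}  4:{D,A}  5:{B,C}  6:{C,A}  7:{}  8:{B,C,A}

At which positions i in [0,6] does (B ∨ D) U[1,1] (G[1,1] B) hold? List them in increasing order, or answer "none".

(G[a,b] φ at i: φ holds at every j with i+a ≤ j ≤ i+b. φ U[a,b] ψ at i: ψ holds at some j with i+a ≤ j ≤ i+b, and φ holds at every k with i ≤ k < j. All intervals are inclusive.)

3

Evaluate at each i in [0,6]:
  i=0: ✗ (no rhs in [1,1])
  i=1: ✗ (no rhs in [2,2])
  i=2: ✗ (no rhs in [3,3])
  i=3: ✓ (rhs at j=4; lhs holds on [3,3])
  i=4: ✗ (no rhs in [5,5])
  i=5: ✗ (no rhs in [6,6])
  i=6: ✗ (lhs fails at k=6 before rhs at j=7)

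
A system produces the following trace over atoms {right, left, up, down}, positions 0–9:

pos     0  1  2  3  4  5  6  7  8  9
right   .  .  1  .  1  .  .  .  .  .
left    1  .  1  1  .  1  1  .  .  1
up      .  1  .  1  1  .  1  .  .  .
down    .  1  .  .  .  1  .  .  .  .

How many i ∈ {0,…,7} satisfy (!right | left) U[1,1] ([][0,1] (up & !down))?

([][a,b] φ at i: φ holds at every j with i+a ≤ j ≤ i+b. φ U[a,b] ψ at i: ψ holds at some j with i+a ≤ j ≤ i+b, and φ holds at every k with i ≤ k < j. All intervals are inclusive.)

Evaluate at each i in [0,7]:
  i=0: ✗ (no rhs in [1,1])
  i=1: ✗ (no rhs in [2,2])
  i=2: ✓ (rhs at j=3; lhs holds on [2,2])
  i=3: ✗ (no rhs in [4,4])
  i=4: ✗ (no rhs in [5,5])
  i=5: ✗ (no rhs in [6,6])
  i=6: ✗ (no rhs in [7,7])
  i=7: ✗ (no rhs in [8,8])
Positions where it holds: {2} → 1.

1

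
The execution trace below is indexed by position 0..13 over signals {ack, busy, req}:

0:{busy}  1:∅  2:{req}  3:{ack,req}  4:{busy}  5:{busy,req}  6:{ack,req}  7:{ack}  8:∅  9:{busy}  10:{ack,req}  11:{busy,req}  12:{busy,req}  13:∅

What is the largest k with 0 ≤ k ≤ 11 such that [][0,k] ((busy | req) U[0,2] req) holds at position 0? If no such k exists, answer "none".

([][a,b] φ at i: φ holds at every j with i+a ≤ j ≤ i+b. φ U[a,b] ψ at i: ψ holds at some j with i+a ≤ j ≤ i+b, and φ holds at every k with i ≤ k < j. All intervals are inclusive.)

((busy | req) U[0,2] req) must hold from j=0 onward; find where it first fails.
  j=0: fails → no k works.

none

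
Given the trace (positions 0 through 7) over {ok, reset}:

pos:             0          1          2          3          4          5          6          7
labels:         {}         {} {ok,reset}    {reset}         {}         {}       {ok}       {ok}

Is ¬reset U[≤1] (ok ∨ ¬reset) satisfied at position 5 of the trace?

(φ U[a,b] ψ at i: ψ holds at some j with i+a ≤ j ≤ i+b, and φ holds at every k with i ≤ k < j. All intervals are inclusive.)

Holds

Need some j in [5,6] with (ok ∨ ¬reset), and ¬reset at every k in [5,j-1].
  j=5: (ok ∨ ¬reset) holds; no prefix to check → satisfied.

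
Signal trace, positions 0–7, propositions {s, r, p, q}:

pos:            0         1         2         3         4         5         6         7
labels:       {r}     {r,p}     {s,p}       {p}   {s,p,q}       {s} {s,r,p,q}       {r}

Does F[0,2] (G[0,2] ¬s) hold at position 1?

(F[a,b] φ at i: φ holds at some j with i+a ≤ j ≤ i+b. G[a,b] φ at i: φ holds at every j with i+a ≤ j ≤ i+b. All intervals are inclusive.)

Does not hold

Check G[0,2] ¬s at each j in [1,3]:
  j=1: fails at 2
  j=2: fails at 2
  j=3: fails at 4
No position in the window satisfies it → formula fails.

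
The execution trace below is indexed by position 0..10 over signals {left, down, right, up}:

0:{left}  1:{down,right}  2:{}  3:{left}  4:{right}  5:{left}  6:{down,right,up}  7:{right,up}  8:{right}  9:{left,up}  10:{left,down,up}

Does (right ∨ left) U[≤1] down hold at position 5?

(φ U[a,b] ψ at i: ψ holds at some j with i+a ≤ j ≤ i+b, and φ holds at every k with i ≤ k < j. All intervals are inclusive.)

Need some j in [5,6] with down, and (right ∨ left) at every k in [5,j-1].
  j=5: down false.
  j=6: down holds; (right ∨ left) holds at every k in [5,5] → satisfied.

True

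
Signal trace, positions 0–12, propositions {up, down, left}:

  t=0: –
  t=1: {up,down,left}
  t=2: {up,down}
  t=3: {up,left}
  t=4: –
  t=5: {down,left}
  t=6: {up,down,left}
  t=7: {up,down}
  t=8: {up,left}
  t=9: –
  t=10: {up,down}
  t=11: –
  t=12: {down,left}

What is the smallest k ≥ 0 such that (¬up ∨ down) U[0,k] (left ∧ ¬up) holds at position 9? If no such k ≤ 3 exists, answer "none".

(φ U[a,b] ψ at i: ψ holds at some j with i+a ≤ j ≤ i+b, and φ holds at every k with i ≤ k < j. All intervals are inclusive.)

Need earliest j ≥ 9 with (left ∧ ¬up), and (¬up ∨ down) at every k in [9,j-1].
  j=9: rhs fails.
  j=10: rhs fails.
  j=11: rhs fails.
  j=12: rhs holds; lhs holds on [9,11]. k = 3.

3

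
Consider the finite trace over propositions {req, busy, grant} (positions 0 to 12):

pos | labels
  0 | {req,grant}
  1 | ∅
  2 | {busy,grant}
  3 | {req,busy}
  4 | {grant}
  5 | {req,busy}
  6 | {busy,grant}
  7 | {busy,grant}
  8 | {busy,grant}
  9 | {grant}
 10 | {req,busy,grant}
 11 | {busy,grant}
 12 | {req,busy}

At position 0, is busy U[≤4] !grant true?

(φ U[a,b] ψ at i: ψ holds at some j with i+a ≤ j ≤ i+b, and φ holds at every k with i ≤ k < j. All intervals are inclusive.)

Need some j in [0,4] with !grant, and busy at every k in [0,j-1].
  j=0: !grant false.
  j=1: !grant holds, but busy fails at k=0 → not this j.
  j=2: !grant false.
  j=3: !grant holds, but busy fails at k=0 → not this j.
  j=4: !grant false.
No j in the window works → until fails.

False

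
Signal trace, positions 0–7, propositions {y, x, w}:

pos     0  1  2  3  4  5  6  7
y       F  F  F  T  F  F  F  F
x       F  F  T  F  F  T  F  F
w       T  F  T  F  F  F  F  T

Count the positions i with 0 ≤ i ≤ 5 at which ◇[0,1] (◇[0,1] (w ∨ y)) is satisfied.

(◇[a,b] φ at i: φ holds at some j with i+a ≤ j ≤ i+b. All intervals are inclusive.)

Evaluate at each i in [0,5]:
  i=0: ✓ (witness j=0)
  i=1: ✓ (witness j=1)
  i=2: ✓ (witness j=2)
  i=3: ✓ (witness j=3)
  i=4: ✗ (none in [4,5])
  i=5: ✓ (witness j=6)
Positions where it holds: {0, 1, 2, 3, 5} → 5.

5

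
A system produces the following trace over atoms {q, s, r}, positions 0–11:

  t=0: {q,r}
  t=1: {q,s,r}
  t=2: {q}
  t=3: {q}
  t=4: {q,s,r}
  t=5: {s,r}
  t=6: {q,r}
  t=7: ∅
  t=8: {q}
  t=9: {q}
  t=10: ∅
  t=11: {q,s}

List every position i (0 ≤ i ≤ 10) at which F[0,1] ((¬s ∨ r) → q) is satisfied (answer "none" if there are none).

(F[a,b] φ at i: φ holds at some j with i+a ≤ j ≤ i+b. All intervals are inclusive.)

0, 1, 2, 3, 4, 5, 6, 7, 8, 9, 10

Evaluate at each i in [0,10]:
  i=0: ✓ (witness j=0)
  i=1: ✓ (witness j=1)
  i=2: ✓ (witness j=2)
  i=3: ✓ (witness j=3)
  i=4: ✓ (witness j=4)
  i=5: ✓ (witness j=6)
  i=6: ✓ (witness j=6)
  i=7: ✓ (witness j=8)
  i=8: ✓ (witness j=8)
  i=9: ✓ (witness j=9)
  i=10: ✓ (witness j=11)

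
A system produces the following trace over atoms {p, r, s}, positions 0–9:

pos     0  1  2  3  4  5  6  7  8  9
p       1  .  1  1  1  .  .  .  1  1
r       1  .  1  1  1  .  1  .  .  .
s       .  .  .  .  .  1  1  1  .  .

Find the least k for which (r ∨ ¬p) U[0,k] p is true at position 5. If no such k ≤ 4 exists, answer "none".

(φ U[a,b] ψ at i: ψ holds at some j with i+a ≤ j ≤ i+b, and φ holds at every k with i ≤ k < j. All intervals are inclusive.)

Need earliest j ≥ 5 with p, and (r ∨ ¬p) at every k in [5,j-1].
  j=5: rhs fails.
  j=6: rhs fails.
  j=7: rhs fails.
  j=8: rhs holds; lhs holds on [5,7]. k = 3.

3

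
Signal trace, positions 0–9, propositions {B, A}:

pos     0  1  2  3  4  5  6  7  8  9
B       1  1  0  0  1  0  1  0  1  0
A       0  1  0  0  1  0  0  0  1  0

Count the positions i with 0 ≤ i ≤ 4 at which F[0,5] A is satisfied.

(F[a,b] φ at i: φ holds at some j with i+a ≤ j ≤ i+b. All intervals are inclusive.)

5

Evaluate at each i in [0,4]:
  i=0: ✓ (witness j=1)
  i=1: ✓ (witness j=1)
  i=2: ✓ (witness j=4)
  i=3: ✓ (witness j=4)
  i=4: ✓ (witness j=4)
Positions where it holds: {0, 1, 2, 3, 4} → 5.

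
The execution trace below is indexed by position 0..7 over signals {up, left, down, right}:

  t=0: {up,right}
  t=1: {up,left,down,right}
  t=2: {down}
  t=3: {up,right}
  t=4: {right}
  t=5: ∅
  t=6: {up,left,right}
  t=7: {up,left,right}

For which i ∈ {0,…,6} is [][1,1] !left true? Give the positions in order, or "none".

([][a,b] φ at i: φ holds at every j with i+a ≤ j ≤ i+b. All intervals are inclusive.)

Evaluate at each i in [0,6]:
  i=0: ✗ (fails at j=1)
  i=1: ✓ (all of [2,2])
  i=2: ✓ (all of [3,3])
  i=3: ✓ (all of [4,4])
  i=4: ✓ (all of [5,5])
  i=5: ✗ (fails at j=6)
  i=6: ✗ (fails at j=7)

1, 2, 3, 4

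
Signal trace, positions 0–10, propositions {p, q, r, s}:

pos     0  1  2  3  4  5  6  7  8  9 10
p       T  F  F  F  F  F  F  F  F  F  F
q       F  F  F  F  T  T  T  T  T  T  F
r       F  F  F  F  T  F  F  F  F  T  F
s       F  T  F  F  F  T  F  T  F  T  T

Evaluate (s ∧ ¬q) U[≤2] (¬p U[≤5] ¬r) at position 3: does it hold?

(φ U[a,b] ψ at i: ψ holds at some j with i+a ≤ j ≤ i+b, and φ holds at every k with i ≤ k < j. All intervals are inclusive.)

Yes

Need some j in [3,5] with (¬p U[≤5] ¬r), and (s ∧ ¬q) at every k in [3,j-1].
  j=3: (¬p U[≤5] ¬r) holds; no prefix to check → satisfied.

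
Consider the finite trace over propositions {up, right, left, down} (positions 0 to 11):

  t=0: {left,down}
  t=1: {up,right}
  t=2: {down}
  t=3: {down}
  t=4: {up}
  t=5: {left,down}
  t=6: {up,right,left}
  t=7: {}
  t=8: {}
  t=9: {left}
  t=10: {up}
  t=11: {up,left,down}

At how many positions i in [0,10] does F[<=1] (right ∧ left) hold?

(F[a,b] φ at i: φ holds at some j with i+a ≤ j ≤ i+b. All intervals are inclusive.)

Evaluate at each i in [0,10]:
  i=0: ✗ (none in [0,1])
  i=1: ✗ (none in [1,2])
  i=2: ✗ (none in [2,3])
  i=3: ✗ (none in [3,4])
  i=4: ✗ (none in [4,5])
  i=5: ✓ (witness j=6)
  i=6: ✓ (witness j=6)
  i=7: ✗ (none in [7,8])
  i=8: ✗ (none in [8,9])
  i=9: ✗ (none in [9,10])
  i=10: ✗ (none in [10,11])
Positions where it holds: {5, 6} → 2.

2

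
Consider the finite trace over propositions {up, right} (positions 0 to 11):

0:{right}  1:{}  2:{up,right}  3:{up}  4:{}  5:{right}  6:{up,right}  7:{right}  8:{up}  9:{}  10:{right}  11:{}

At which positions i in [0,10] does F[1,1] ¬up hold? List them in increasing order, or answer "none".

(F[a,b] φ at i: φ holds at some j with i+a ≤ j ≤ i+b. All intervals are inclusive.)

Evaluate at each i in [0,10]:
  i=0: ✓ (witness j=1)
  i=1: ✗ (none in [2,2])
  i=2: ✗ (none in [3,3])
  i=3: ✓ (witness j=4)
  i=4: ✓ (witness j=5)
  i=5: ✗ (none in [6,6])
  i=6: ✓ (witness j=7)
  i=7: ✗ (none in [8,8])
  i=8: ✓ (witness j=9)
  i=9: ✓ (witness j=10)
  i=10: ✓ (witness j=11)

0, 3, 4, 6, 8, 9, 10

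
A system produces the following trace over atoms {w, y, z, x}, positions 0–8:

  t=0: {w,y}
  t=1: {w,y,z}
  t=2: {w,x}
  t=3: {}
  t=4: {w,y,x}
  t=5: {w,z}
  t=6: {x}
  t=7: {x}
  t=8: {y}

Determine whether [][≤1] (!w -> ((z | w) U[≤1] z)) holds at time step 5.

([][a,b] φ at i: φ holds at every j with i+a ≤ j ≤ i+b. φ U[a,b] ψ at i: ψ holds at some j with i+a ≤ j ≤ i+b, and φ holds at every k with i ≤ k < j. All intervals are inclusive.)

Check (!w -> ((z | w) U[≤1] z)) at every j in [5,6]:
  j=5: antecedent false → ✓
  j=6: antecedent true; consequent fails → ✗
Fails at j=6 → formula fails.

False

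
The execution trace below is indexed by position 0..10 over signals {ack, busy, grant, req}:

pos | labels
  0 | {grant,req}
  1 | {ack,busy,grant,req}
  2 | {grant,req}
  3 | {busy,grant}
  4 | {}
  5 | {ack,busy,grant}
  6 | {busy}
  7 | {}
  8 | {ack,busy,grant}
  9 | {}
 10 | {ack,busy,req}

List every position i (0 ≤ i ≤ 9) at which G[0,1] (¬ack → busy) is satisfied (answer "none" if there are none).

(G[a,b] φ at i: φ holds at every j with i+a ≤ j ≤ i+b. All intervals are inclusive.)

Evaluate at each i in [0,9]:
  i=0: ✗ (fails at j=0)
  i=1: ✗ (fails at j=2)
  i=2: ✗ (fails at j=2)
  i=3: ✗ (fails at j=4)
  i=4: ✗ (fails at j=4)
  i=5: ✓ (all of [5,6])
  i=6: ✗ (fails at j=7)
  i=7: ✗ (fails at j=7)
  i=8: ✗ (fails at j=9)
  i=9: ✗ (fails at j=9)

5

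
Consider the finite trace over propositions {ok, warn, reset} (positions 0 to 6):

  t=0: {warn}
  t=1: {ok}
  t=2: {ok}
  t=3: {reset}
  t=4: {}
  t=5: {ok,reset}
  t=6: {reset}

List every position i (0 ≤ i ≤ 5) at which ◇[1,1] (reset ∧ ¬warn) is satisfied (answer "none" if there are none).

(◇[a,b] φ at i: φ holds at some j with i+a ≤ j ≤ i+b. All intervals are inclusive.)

2, 4, 5

Evaluate at each i in [0,5]:
  i=0: ✗ (none in [1,1])
  i=1: ✗ (none in [2,2])
  i=2: ✓ (witness j=3)
  i=3: ✗ (none in [4,4])
  i=4: ✓ (witness j=5)
  i=5: ✓ (witness j=6)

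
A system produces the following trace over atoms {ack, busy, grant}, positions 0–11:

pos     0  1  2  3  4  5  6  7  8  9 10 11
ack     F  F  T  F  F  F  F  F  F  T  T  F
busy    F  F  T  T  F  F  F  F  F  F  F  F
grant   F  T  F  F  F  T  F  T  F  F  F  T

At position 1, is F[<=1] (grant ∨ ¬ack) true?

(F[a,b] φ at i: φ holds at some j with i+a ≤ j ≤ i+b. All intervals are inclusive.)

Check (grant ∨ ¬ack) at each j in [1,2]:
  j=1: true
  j=2: false
Found at j=1 → formula holds.

Yes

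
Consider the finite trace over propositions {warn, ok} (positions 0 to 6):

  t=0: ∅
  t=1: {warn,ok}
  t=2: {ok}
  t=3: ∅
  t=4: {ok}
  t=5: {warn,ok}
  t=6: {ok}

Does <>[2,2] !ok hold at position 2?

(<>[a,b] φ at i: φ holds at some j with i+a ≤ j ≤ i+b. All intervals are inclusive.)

Check !ok at each j in [4,4]:
  j=4: false
No position in the window satisfies it → formula fails.

False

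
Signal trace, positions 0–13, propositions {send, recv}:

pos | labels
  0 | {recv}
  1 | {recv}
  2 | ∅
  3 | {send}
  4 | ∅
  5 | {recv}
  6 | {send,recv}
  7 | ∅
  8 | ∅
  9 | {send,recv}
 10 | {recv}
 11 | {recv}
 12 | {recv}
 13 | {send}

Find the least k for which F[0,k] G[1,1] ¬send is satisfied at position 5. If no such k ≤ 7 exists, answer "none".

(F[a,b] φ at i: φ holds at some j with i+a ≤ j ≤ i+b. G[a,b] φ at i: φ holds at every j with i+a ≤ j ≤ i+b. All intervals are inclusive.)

Scan j = 5,6,… for G[1,1] ¬send:
  j=5: fails
  j=6: holds
First hit at j=6, so smallest k = 6-5 = 1.

1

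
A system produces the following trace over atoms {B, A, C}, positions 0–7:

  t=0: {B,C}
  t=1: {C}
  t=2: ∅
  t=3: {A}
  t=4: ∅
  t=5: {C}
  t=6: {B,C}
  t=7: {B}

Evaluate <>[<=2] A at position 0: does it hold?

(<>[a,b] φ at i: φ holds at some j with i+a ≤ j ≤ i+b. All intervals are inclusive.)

Check A at each j in [0,2]:
  j=0: false
  j=1: false
  j=2: false
No position in the window satisfies it → formula fails.

No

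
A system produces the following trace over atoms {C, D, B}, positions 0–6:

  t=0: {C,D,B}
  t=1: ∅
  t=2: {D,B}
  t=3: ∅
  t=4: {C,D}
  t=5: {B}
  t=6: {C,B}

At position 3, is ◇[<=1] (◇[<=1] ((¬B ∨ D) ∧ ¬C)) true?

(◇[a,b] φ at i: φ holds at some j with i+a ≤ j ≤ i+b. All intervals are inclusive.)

Check ◇[<=1] ((¬B ∨ D) ∧ ¬C) at each j in [3,4]:
  j=3: holds (witness at 3)
  j=4: fails (none in [4,5])
Found at j=3 → formula holds.

True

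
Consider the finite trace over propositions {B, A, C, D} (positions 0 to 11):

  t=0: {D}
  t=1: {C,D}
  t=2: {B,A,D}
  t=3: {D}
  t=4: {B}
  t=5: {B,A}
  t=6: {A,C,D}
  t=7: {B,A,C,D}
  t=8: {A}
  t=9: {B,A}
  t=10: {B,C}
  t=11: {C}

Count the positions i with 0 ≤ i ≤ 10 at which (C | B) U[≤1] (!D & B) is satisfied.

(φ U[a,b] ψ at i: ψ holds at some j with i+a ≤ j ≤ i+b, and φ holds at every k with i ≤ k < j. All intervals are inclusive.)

4

Evaluate at each i in [0,10]:
  i=0: ✗ (no rhs in [0,1])
  i=1: ✗ (no rhs in [1,2])
  i=2: ✗ (no rhs in [2,3])
  i=3: ✗ (lhs fails at k=3 before rhs at j=4)
  i=4: ✓ (rhs at j=4)
  i=5: ✓ (rhs at j=5)
  i=6: ✗ (no rhs in [6,7])
  i=7: ✗ (no rhs in [7,8])
  i=8: ✗ (lhs fails at k=8 before rhs at j=9)
  i=9: ✓ (rhs at j=9)
  i=10: ✓ (rhs at j=10)
Positions where it holds: {4, 5, 9, 10} → 4.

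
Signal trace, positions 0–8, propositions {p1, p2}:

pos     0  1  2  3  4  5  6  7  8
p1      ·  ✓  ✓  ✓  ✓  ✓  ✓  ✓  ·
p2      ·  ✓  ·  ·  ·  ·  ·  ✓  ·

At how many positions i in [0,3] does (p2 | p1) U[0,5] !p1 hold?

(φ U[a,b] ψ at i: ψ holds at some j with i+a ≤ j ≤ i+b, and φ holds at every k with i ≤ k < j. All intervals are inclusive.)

Evaluate at each i in [0,3]:
  i=0: ✓ (rhs at j=0)
  i=1: ✗ (no rhs in [1,6])
  i=2: ✗ (no rhs in [2,7])
  i=3: ✓ (rhs at j=8; lhs holds on [3,7])
Positions where it holds: {0, 3} → 2.

2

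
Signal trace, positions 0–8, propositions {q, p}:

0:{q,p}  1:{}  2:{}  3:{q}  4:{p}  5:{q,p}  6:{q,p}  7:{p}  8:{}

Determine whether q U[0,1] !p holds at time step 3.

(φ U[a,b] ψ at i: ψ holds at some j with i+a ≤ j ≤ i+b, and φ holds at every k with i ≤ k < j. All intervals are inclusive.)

Yes

Need some j in [3,4] with !p, and q at every k in [3,j-1].
  j=3: !p holds; no prefix to check → satisfied.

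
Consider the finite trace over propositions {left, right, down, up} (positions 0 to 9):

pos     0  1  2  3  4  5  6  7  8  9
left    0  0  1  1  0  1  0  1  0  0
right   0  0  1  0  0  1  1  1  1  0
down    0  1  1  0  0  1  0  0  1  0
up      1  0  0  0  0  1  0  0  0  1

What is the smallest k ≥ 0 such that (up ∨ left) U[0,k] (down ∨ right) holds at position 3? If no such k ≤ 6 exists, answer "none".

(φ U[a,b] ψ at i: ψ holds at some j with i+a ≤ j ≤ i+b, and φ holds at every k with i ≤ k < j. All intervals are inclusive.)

Need earliest j ≥ 3 with (down ∨ right), and (up ∨ left) at every k in [3,j-1].
  j=3: rhs fails.
  j=4: rhs fails.
  j=5: rhs holds but lhs fails at k=4.
  j=6: rhs holds but lhs fails at k=4.
  j=7: rhs holds but lhs fails at k=4.
  j=8: rhs holds but lhs fails at k=4.
  j=9: rhs fails.
No witness within the range → none.

none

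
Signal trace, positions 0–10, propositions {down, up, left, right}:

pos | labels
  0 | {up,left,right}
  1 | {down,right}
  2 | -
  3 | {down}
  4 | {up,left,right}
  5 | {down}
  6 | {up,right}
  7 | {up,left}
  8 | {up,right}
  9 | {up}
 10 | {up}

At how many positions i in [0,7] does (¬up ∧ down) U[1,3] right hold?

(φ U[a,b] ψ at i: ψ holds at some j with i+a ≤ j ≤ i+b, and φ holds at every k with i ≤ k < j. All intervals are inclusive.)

Evaluate at each i in [0,7]:
  i=0: ✗ (lhs fails at k=0 before rhs at j=1)
  i=1: ✗ (lhs fails at k=2 before rhs at j=4)
  i=2: ✗ (lhs fails at k=2 before rhs at j=4)
  i=3: ✓ (rhs at j=4; lhs holds on [3,3])
  i=4: ✗ (lhs fails at k=4 before rhs at j=6)
  i=5: ✓ (rhs at j=6; lhs holds on [5,5])
  i=6: ✗ (lhs fails at k=6 before rhs at j=8)
  i=7: ✗ (lhs fails at k=7 before rhs at j=8)
Positions where it holds: {3, 5} → 2.

2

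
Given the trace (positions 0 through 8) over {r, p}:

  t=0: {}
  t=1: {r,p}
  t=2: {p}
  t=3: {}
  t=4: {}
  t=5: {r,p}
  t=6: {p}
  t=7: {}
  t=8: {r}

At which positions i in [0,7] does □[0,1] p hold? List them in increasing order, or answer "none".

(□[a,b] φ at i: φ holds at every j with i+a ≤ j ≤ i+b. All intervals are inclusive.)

Evaluate at each i in [0,7]:
  i=0: ✗ (fails at j=0)
  i=1: ✓ (all of [1,2])
  i=2: ✗ (fails at j=3)
  i=3: ✗ (fails at j=3)
  i=4: ✗ (fails at j=4)
  i=5: ✓ (all of [5,6])
  i=6: ✗ (fails at j=7)
  i=7: ✗ (fails at j=7)

1, 5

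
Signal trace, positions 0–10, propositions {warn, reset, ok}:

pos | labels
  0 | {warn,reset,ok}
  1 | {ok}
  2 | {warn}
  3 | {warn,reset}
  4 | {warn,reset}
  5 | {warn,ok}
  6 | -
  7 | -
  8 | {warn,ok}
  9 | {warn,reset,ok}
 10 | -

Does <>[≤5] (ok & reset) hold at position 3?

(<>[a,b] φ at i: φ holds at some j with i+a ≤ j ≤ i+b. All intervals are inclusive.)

No

Check (ok & reset) at each j in [3,8]:
  j=3: false
  j=4: false
  j=5: false
  j=6: false
  j=7: false
  j=8: false
No position in the window satisfies it → formula fails.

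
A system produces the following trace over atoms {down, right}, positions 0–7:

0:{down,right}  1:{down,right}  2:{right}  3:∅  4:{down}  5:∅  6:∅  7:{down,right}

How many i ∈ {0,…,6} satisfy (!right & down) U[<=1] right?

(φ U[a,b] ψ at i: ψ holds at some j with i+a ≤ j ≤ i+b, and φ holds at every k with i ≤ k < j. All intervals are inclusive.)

3

Evaluate at each i in [0,6]:
  i=0: ✓ (rhs at j=0)
  i=1: ✓ (rhs at j=1)
  i=2: ✓ (rhs at j=2)
  i=3: ✗ (no rhs in [3,4])
  i=4: ✗ (no rhs in [4,5])
  i=5: ✗ (no rhs in [5,6])
  i=6: ✗ (lhs fails at k=6 before rhs at j=7)
Positions where it holds: {0, 1, 2} → 3.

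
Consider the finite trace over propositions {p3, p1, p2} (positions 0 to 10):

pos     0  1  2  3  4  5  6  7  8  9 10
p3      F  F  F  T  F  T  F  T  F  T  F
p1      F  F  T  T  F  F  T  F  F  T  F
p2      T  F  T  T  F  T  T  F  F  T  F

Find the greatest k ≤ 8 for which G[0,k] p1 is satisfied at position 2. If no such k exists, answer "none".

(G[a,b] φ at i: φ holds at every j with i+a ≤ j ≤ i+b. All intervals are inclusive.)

p1 must hold from j=2 onward; find where it first fails.
  j=2: holds
  j=3: holds
  j=4: fails
Holds on [2,3], so largest k = 1.

1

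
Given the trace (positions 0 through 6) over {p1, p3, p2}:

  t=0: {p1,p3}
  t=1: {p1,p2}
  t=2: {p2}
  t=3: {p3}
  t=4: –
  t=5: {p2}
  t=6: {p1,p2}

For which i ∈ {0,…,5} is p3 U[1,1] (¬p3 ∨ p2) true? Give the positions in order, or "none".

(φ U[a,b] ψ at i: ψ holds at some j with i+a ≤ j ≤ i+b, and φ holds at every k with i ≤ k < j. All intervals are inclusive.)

Evaluate at each i in [0,5]:
  i=0: ✓ (rhs at j=1; lhs holds on [0,0])
  i=1: ✗ (lhs fails at k=1 before rhs at j=2)
  i=2: ✗ (no rhs in [3,3])
  i=3: ✓ (rhs at j=4; lhs holds on [3,3])
  i=4: ✗ (lhs fails at k=4 before rhs at j=5)
  i=5: ✗ (lhs fails at k=5 before rhs at j=6)

0, 3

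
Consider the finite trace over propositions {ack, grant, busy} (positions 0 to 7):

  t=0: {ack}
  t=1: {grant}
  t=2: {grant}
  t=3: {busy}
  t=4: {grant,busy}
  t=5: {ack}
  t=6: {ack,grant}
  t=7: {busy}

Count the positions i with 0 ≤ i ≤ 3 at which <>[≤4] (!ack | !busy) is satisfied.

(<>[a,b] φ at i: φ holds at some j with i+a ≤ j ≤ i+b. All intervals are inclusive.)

Evaluate at each i in [0,3]:
  i=0: ✓ (witness j=0)
  i=1: ✓ (witness j=1)
  i=2: ✓ (witness j=2)
  i=3: ✓ (witness j=3)
Positions where it holds: {0, 1, 2, 3} → 4.

4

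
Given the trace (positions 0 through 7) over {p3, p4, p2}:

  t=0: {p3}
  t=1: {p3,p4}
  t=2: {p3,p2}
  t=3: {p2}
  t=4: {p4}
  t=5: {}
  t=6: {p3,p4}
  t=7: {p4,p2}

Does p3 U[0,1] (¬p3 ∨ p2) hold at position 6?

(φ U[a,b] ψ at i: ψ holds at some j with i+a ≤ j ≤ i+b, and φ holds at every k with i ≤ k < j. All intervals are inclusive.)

Need some j in [6,7] with (¬p3 ∨ p2), and p3 at every k in [6,j-1].
  j=6: (¬p3 ∨ p2) false.
  j=7: (¬p3 ∨ p2) holds; p3 holds at every k in [6,6] → satisfied.

True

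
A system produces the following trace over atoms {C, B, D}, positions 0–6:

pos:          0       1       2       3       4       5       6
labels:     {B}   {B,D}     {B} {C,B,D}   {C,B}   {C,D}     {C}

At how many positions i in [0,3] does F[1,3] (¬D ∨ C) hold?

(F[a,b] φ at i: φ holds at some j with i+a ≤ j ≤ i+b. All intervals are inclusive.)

4

Evaluate at each i in [0,3]:
  i=0: ✓ (witness j=2)
  i=1: ✓ (witness j=2)
  i=2: ✓ (witness j=3)
  i=3: ✓ (witness j=4)
Positions where it holds: {0, 1, 2, 3} → 4.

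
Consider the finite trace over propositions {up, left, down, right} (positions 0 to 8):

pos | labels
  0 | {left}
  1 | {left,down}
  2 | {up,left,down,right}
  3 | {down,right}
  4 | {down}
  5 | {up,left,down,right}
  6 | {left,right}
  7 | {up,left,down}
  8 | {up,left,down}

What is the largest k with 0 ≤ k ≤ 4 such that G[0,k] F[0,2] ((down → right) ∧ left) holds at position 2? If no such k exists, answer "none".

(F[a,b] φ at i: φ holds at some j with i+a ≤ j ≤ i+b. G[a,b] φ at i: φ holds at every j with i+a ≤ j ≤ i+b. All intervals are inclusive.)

F[0,2] ((down → right) ∧ left) must hold from j=2 onward; find where it first fails.
  j=2: holds
  j=3: holds
  j=4: holds
  j=5: holds
  j=6: holds
Holds through j=6; largest k = 4.

4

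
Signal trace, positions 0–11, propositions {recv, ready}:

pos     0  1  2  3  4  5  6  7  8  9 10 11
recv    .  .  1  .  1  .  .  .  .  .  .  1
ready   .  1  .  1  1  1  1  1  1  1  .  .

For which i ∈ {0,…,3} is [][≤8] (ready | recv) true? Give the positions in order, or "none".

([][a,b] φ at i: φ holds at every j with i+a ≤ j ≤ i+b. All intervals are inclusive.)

1

Evaluate at each i in [0,3]:
  i=0: ✗ (fails at j=0)
  i=1: ✓ (all of [1,9])
  i=2: ✗ (fails at j=10)
  i=3: ✗ (fails at j=10)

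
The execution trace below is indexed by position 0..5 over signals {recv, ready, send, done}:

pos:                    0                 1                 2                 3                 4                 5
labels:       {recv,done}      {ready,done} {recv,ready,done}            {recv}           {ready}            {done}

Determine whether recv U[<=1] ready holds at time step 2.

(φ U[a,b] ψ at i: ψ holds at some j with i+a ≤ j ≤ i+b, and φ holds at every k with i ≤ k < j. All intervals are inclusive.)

Need some j in [2,3] with ready, and recv at every k in [2,j-1].
  j=2: ready holds; no prefix to check → satisfied.

Holds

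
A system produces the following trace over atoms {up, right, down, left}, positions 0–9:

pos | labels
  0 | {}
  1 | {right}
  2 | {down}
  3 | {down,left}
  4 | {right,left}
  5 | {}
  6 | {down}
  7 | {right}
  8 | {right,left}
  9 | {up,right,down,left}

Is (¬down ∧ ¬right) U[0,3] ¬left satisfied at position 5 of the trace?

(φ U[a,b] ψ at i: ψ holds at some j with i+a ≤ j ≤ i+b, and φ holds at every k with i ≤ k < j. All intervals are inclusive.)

Need some j in [5,8] with ¬left, and (¬down ∧ ¬right) at every k in [5,j-1].
  j=5: ¬left holds; no prefix to check → satisfied.

True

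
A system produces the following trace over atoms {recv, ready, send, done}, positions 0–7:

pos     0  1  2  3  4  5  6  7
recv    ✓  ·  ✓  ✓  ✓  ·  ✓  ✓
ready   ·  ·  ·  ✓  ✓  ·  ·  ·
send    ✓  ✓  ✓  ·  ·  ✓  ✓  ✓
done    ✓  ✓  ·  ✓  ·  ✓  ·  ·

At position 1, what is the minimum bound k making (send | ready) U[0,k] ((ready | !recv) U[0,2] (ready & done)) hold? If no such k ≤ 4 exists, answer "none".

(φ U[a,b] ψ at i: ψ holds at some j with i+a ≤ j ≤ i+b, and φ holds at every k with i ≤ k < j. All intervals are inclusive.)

2

Need earliest j ≥ 1 with ((ready | !recv) U[0,2] (ready & done)), and (send | ready) at every k in [1,j-1].
  j=1: rhs fails.
  j=2: rhs fails.
  j=3: rhs holds; lhs holds on [1,2]. k = 2.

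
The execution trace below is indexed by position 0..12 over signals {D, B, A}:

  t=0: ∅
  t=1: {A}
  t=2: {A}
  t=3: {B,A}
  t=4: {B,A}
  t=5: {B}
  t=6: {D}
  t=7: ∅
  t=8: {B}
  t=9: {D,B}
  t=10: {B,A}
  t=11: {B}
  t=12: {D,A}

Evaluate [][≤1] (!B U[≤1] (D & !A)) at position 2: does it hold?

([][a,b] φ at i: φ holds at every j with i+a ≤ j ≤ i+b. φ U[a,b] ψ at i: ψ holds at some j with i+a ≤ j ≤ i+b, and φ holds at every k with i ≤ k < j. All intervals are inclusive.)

No

Check (!B U[≤1] (D & !A)) at every j in [2,3]:
  j=2: fails
  j=3: fails
Fails at j=2 → formula fails.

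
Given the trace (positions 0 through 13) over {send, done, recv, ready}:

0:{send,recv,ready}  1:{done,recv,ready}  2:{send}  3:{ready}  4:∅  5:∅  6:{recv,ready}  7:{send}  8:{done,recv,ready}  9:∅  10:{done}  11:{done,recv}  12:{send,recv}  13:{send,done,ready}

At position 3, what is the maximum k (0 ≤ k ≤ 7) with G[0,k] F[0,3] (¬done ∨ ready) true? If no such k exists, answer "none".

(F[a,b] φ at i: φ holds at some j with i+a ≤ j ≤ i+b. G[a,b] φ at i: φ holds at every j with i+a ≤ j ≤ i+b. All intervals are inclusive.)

7

F[0,3] (¬done ∨ ready) must hold from j=3 onward; find where it first fails.
  j=3: holds
  j=4: holds
  j=5: holds
  j=6: holds
  j=7: holds
  j=8: holds
  j=9: holds
  j=10: holds
Holds through j=10; largest k = 7.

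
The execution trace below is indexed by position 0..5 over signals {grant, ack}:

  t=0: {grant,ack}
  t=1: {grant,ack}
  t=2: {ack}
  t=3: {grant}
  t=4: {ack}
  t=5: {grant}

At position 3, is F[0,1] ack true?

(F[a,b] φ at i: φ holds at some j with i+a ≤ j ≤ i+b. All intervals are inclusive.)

Holds

Check ack at each j in [3,4]:
  j=3: false
  j=4: true
Found at j=4 → formula holds.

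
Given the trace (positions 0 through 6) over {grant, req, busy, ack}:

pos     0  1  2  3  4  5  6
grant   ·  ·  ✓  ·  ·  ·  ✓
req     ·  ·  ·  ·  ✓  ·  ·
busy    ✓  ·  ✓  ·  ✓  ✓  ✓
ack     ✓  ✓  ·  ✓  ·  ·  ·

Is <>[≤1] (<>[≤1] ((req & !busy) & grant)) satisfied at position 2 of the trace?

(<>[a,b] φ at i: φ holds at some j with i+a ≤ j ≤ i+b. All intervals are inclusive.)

Check <>[≤1] ((req & !busy) & grant) at each j in [2,3]:
  j=2: fails (none in [2,3])
  j=3: fails (none in [3,4])
No position in the window satisfies it → formula fails.

Does not hold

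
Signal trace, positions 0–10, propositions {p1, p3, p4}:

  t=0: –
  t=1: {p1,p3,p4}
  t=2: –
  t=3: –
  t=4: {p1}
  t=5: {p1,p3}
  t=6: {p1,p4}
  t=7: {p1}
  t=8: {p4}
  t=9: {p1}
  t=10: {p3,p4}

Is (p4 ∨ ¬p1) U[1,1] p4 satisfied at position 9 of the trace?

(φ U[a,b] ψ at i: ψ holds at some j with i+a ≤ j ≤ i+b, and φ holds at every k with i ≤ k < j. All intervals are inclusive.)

Does not hold

Need some j in [10,10] with p4, and (p4 ∨ ¬p1) at every k in [9,j-1].
  j=10: p4 holds, but (p4 ∨ ¬p1) fails at k=9 → not this j.
No j in the window works → until fails.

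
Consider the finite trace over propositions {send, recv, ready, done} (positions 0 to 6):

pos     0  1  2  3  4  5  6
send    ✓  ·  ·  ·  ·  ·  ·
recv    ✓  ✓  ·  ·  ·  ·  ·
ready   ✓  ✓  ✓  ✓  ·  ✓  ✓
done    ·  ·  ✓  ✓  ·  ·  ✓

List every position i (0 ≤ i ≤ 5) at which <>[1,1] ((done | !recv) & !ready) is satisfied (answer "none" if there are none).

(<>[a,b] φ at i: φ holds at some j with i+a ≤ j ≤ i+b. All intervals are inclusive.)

Evaluate at each i in [0,5]:
  i=0: ✗ (none in [1,1])
  i=1: ✗ (none in [2,2])
  i=2: ✗ (none in [3,3])
  i=3: ✓ (witness j=4)
  i=4: ✗ (none in [5,5])
  i=5: ✗ (none in [6,6])

3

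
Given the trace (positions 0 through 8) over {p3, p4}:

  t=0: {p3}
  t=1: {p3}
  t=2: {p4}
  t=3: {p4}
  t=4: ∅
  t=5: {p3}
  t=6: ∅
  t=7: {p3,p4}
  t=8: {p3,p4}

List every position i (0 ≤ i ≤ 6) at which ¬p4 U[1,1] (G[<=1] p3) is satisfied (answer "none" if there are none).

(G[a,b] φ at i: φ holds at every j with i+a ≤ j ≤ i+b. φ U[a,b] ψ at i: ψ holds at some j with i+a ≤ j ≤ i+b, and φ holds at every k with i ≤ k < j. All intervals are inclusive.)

Evaluate at each i in [0,6]:
  i=0: ✗ (no rhs in [1,1])
  i=1: ✗ (no rhs in [2,2])
  i=2: ✗ (no rhs in [3,3])
  i=3: ✗ (no rhs in [4,4])
  i=4: ✗ (no rhs in [5,5])
  i=5: ✗ (no rhs in [6,6])
  i=6: ✓ (rhs at j=7; lhs holds on [6,6])

6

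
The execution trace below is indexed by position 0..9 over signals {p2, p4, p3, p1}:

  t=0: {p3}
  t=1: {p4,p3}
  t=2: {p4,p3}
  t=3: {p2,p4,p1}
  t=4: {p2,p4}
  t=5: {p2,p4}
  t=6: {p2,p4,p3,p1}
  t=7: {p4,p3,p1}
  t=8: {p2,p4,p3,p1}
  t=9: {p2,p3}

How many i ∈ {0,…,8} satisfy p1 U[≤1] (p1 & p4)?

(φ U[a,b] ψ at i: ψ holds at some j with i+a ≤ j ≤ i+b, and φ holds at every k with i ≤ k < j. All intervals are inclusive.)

Evaluate at each i in [0,8]:
  i=0: ✗ (no rhs in [0,1])
  i=1: ✗ (no rhs in [1,2])
  i=2: ✗ (lhs fails at k=2 before rhs at j=3)
  i=3: ✓ (rhs at j=3)
  i=4: ✗ (no rhs in [4,5])
  i=5: ✗ (lhs fails at k=5 before rhs at j=6)
  i=6: ✓ (rhs at j=6)
  i=7: ✓ (rhs at j=7)
  i=8: ✓ (rhs at j=8)
Positions where it holds: {3, 6, 7, 8} → 4.

4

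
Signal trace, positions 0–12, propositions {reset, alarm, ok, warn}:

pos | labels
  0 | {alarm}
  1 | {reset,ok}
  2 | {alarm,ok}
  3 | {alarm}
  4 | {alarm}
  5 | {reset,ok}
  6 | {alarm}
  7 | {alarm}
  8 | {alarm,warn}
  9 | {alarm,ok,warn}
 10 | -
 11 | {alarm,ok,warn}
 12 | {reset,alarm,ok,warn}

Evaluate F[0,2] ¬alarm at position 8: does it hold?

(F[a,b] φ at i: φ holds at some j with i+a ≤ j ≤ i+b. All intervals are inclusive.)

Check ¬alarm at each j in [8,10]:
  j=8: false
  j=9: false
  j=10: true
Found at j=10 → formula holds.

Holds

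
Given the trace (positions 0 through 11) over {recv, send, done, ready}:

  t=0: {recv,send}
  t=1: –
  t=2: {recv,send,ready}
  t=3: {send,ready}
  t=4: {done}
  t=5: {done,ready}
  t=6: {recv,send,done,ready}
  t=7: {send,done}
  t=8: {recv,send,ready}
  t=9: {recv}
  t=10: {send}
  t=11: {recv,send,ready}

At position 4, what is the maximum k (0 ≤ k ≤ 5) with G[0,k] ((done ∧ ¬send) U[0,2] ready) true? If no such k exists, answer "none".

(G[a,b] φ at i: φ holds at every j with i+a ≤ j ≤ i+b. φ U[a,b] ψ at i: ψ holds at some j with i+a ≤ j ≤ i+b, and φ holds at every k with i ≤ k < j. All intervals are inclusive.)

2

((done ∧ ¬send) U[0,2] ready) must hold from j=4 onward; find where it first fails.
  j=4: holds
  j=5: holds
  j=6: holds
  j=7: fails
Holds on [4,6], so largest k = 2.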